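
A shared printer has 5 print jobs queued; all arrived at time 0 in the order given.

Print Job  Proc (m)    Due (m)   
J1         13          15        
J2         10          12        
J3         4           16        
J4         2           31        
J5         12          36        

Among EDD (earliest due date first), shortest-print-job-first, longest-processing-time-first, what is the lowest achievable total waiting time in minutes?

52

EDD (increasing due date): J2 J1 J3 J4 J5.
J2: waits 0, runs 0→10
J1: waits 10, runs 10→23
J3: waits 23, runs 23→27
J4: waits 27, runs 27→29
J5: waits 29, runs 29→41
Sum = 0+10+23+27+29 = 89.
SPT (increasing processing time): J4 J3 J2 J5 J1.
J4: waits 0, runs 0→2
J3: waits 2, runs 2→6
J2: waits 6, runs 6→16
J5: waits 16, runs 16→28
J1: waits 28, runs 28→41
Sum = 0+2+6+16+28 = 52.
LPT (decreasing processing time): J1 J5 J2 J3 J4.
J1: waits 0, runs 0→13
J5: waits 13, runs 13→25
J2: waits 25, runs 25→35
J3: waits 35, runs 35→39
J4: waits 39, runs 39→41
Sum = 0+13+25+35+39 = 112.
EDD 89, SPT 52, LPT 112 → minimum 52.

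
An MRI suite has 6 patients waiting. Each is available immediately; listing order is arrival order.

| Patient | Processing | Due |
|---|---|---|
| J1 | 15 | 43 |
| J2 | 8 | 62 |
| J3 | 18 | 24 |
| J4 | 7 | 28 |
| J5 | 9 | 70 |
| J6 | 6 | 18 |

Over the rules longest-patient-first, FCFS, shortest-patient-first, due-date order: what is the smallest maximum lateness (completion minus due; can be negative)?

LPT (decreasing processing time): J3 J1 J5 J2 J4 J6.
J3: 0→18, due 24, lateness -6
J1: 18→33, due 43, lateness -10
J5: 33→42, due 70, lateness -28
J2: 42→50, due 62, lateness -12
J4: 50→57, due 28, lateness 29
J6: 57→63, due 18, lateness 45
Maximum = 45.
FIFO (arrival order): J1 J2 J3 J4 J5 J6.
J1: 0→15, due 43, lateness -28
J2: 15→23, due 62, lateness -39
J3: 23→41, due 24, lateness 17
J4: 41→48, due 28, lateness 20
J5: 48→57, due 70, lateness -13
J6: 57→63, due 18, lateness 45
Maximum = 45.
SPT (increasing processing time): J6 J4 J2 J5 J1 J3.
J6: 0→6, due 18, lateness -12
J4: 6→13, due 28, lateness -15
J2: 13→21, due 62, lateness -41
J5: 21→30, due 70, lateness -40
J1: 30→45, due 43, lateness 2
J3: 45→63, due 24, lateness 39
Maximum = 39.
EDD (increasing due date): J6 J3 J4 J1 J2 J5.
J6: 0→6, due 18, lateness -12
J3: 6→24, due 24, lateness 0
J4: 24→31, due 28, lateness 3
J1: 31→46, due 43, lateness 3
J2: 46→54, due 62, lateness -8
J5: 54→63, due 70, lateness -7
Maximum = 3.
LPT 45, FIFO 45, SPT 39, EDD 3 → minimum 3.

3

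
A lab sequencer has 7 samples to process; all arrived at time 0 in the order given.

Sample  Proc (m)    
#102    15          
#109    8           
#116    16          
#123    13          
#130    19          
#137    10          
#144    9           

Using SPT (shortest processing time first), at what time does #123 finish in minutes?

SPT (increasing processing time): #109 #144 #137 #123 #102 #116 #130.
#109: 0→8
#144: 8→17
#137: 17→27
#123: 27→40

40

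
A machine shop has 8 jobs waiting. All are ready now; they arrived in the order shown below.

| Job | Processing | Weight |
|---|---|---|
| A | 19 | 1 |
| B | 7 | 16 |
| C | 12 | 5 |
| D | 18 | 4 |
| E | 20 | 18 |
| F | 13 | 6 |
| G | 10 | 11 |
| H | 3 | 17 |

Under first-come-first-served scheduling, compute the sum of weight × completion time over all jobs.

5574

FIFO (arrival order): A B C D E F G H.
A: finishes 19, weight 1, w·C = 19
B: finishes 26, weight 16, w·C = 416
C: finishes 38, weight 5, w·C = 190
D: finishes 56, weight 4, w·C = 224
E: finishes 76, weight 18, w·C = 1368
F: finishes 89, weight 6, w·C = 534
G: finishes 99, weight 11, w·C = 1089
H: finishes 102, weight 17, w·C = 1734
Sum = 19+416+190+224+1368+534+1089+1734 = 5574.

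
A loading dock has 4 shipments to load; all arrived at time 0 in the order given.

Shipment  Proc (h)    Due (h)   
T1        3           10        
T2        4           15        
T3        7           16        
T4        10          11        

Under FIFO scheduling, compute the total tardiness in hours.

FIFO (arrival order): T1 T2 T3 T4.
T1: 0→3, due 10, tardiness 0
T2: 3→7, due 15, tardiness 0
T3: 7→14, due 16, tardiness 0
T4: 14→24, due 11, tardiness 13
Sum = 0+0+0+13 = 13.

13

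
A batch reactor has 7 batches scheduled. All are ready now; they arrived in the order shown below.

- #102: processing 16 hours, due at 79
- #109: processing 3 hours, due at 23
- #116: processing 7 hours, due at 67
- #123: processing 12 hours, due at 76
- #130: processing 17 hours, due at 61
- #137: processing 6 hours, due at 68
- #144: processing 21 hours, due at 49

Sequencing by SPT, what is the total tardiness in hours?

33

SPT (increasing processing time): #109 #137 #116 #123 #102 #130 #144.
#109: 0→3, due 23, tardiness 0
#137: 3→9, due 68, tardiness 0
#116: 9→16, due 67, tardiness 0
#123: 16→28, due 76, tardiness 0
#102: 28→44, due 79, tardiness 0
#130: 44→61, due 61, tardiness 0
#144: 61→82, due 49, tardiness 33
Sum = 0+0+0+0+0+0+33 = 33.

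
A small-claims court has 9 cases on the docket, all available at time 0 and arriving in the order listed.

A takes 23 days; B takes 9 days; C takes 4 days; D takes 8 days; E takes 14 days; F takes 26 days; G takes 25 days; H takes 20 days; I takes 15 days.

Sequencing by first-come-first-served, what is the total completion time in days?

FIFO (arrival order): A B C D E F G H I.
A: 0→23
B: 23→32
C: 32→36
D: 36→44
E: 44→58
F: 58→84
G: 84→109
H: 109→129
I: 129→144
Sum = 23+32+36+44+58+84+109+129+144 = 659.

659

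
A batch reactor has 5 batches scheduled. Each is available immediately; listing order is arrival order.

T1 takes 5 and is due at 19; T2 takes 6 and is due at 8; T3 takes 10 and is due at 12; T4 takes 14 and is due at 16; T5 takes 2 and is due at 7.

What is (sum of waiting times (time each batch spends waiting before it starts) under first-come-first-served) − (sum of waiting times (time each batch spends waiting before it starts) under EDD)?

12

FIFO (arrival order): T1 T2 T3 T4 T5.
T1: waits 0, runs 0→5
T2: waits 5, runs 5→11
T3: waits 11, runs 11→21
T4: waits 21, runs 21→35
T5: waits 35, runs 35→37
Sum = 0+5+11+21+35 = 72.
EDD (increasing due date): T5 T2 T3 T4 T1.
T5: waits 0, runs 0→2
T2: waits 2, runs 2→8
T3: waits 8, runs 8→18
T4: waits 18, runs 18→32
T1: waits 32, runs 32→37
Sum = 0+2+8+18+32 = 60.
Difference = 72 − 60 = 12.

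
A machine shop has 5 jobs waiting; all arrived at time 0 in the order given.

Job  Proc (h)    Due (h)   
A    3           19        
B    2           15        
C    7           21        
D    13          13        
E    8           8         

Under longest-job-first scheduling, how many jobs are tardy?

4

LPT (decreasing processing time): D E C A B.
D: 0→13, due 13, tardiness 0
E: 13→21, due 8, tardiness 13
C: 21→28, due 21, tardiness 7
A: 28→31, due 19, tardiness 12
B: 31→33, due 15, tardiness 18
Late jobs: 4.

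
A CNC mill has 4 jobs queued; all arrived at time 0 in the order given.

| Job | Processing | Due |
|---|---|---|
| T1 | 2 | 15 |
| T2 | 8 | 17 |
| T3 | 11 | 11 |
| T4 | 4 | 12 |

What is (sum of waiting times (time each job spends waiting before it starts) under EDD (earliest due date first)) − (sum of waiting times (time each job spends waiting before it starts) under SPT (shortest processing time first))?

EDD (increasing due date): T3 T4 T1 T2.
T3: waits 0, runs 0→11
T4: waits 11, runs 11→15
T1: waits 15, runs 15→17
T2: waits 17, runs 17→25
Sum = 0+11+15+17 = 43.
SPT (increasing processing time): T1 T4 T2 T3.
T1: waits 0, runs 0→2
T4: waits 2, runs 2→6
T2: waits 6, runs 6→14
T3: waits 14, runs 14→25
Sum = 0+2+6+14 = 22.
Difference = 43 − 22 = 21.

21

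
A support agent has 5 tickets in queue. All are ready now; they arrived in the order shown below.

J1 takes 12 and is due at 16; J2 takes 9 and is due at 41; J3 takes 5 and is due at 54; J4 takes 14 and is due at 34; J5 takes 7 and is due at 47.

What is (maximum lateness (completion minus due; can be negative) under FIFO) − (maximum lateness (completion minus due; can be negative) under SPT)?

-11

FIFO (arrival order): J1 J2 J3 J4 J5.
J1: 0→12, due 16, lateness -4
J2: 12→21, due 41, lateness -20
J3: 21→26, due 54, lateness -28
J4: 26→40, due 34, lateness 6
J5: 40→47, due 47, lateness 0
Maximum = 6.
SPT (increasing processing time): J3 J5 J2 J1 J4.
J3: 0→5, due 54, lateness -49
J5: 5→12, due 47, lateness -35
J2: 12→21, due 41, lateness -20
J1: 21→33, due 16, lateness 17
J4: 33→47, due 34, lateness 13
Maximum = 17.
Difference = 6 − 17 = -11.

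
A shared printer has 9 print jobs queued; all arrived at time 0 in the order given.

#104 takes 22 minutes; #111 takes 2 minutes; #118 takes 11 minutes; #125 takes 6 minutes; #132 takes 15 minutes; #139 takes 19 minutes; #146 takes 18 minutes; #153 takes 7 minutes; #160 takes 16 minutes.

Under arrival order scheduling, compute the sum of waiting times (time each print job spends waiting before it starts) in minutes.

FIFO (arrival order): #104 #111 #118 #125 #132 #139 #146 #153 #160.
#104: waits 0, runs 0→22
#111: waits 22, runs 22→24
#118: waits 24, runs 24→35
#125: waits 35, runs 35→41
#132: waits 41, runs 41→56
#139: waits 56, runs 56→75
#146: waits 75, runs 75→93
#153: waits 93, runs 93→100
#160: waits 100, runs 100→116
Sum = 0+22+24+35+41+56+75+93+100 = 446.

446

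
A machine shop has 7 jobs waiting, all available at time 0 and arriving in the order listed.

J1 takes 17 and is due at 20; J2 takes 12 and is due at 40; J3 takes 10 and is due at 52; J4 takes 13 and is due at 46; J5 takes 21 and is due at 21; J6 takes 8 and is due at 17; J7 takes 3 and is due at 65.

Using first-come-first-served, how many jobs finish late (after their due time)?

FIFO (arrival order): J1 J2 J3 J4 J5 J6 J7.
J1: 0→17, due 20, tardiness 0
J2: 17→29, due 40, tardiness 0
J3: 29→39, due 52, tardiness 0
J4: 39→52, due 46, tardiness 6
J5: 52→73, due 21, tardiness 52
J6: 73→81, due 17, tardiness 64
J7: 81→84, due 65, tardiness 19
Late jobs: 4.

4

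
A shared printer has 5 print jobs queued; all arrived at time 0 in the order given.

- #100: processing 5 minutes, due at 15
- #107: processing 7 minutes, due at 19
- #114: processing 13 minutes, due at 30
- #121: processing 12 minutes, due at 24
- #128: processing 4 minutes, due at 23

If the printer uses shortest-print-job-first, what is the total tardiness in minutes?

15

SPT (increasing processing time): #128 #100 #107 #121 #114.
#128: 0→4, due 23, tardiness 0
#100: 4→9, due 15, tardiness 0
#107: 9→16, due 19, tardiness 0
#121: 16→28, due 24, tardiness 4
#114: 28→41, due 30, tardiness 11
Sum = 0+0+0+4+11 = 15.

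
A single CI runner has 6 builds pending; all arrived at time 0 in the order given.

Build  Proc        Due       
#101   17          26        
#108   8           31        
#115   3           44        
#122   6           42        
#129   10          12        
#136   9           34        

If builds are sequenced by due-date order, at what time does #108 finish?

EDD (increasing due date): #129 #101 #108 #136 #122 #115.
#129: 0→10
#101: 10→27
#108: 27→35

35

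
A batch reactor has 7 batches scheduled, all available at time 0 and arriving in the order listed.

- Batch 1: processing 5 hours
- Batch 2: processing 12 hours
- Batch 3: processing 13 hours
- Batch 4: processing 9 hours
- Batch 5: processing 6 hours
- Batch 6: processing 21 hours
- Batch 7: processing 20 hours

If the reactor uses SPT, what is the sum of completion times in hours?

SPT (increasing processing time): Batch 1 Batch 5 Batch 4 Batch 2 Batch 3 Batch 7 Batch 6.
Batch 1: 0→5
Batch 5: 5→11
Batch 4: 11→20
Batch 2: 20→32
Batch 3: 32→45
Batch 7: 45→65
Batch 6: 65→86
Sum = 5+11+20+32+45+65+86 = 264.

264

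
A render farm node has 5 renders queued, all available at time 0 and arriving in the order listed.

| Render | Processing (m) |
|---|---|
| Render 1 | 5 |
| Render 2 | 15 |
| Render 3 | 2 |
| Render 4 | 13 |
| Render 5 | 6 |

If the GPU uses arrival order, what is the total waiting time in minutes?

82

FIFO (arrival order): Render 1 Render 2 Render 3 Render 4 Render 5.
Render 1: waits 0, runs 0→5
Render 2: waits 5, runs 5→20
Render 3: waits 20, runs 20→22
Render 4: waits 22, runs 22→35
Render 5: waits 35, runs 35→41
Sum = 0+5+20+22+35 = 82.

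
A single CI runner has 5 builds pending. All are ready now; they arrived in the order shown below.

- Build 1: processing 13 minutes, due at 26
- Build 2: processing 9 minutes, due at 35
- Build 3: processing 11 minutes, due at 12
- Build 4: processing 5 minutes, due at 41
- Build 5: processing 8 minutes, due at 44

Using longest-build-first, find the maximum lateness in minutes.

LPT (decreasing processing time): Build 1 Build 3 Build 2 Build 5 Build 4.
Build 1: 0→13, due 26, lateness -13
Build 3: 13→24, due 12, lateness 12
Build 2: 24→33, due 35, lateness -2
Build 5: 33→41, due 44, lateness -3
Build 4: 41→46, due 41, lateness 5
Maximum = 12.

12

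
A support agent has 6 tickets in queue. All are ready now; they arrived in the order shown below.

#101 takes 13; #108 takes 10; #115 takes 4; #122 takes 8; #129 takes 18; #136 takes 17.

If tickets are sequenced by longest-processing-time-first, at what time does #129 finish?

LPT (decreasing processing time): #129 #136 #101 #108 #122 #115.
#129: 0→18

18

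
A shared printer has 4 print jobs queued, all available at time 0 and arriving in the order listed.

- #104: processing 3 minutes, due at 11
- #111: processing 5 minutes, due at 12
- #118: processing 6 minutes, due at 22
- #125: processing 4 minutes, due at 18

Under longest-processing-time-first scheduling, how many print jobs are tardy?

LPT (decreasing processing time): #118 #111 #125 #104.
#118: 0→6, due 22, tardiness 0
#111: 6→11, due 12, tardiness 0
#125: 11→15, due 18, tardiness 0
#104: 15→18, due 11, tardiness 7
Late print jobs: 1.

1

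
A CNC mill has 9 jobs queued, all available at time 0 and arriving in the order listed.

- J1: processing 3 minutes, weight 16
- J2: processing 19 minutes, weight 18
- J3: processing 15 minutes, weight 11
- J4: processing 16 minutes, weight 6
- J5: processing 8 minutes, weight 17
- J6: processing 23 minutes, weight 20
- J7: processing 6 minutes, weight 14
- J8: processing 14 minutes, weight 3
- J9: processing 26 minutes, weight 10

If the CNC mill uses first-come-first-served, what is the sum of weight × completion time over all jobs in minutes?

6758

FIFO (arrival order): J1 J2 J3 J4 J5 J6 J7 J8 J9.
J1: finishes 3, weight 16, w·C = 48
J2: finishes 22, weight 18, w·C = 396
J3: finishes 37, weight 11, w·C = 407
J4: finishes 53, weight 6, w·C = 318
J5: finishes 61, weight 17, w·C = 1037
J6: finishes 84, weight 20, w·C = 1680
J7: finishes 90, weight 14, w·C = 1260
J8: finishes 104, weight 3, w·C = 312
J9: finishes 130, weight 10, w·C = 1300
Sum = 48+396+407+318+1037+1680+1260+312+1300 = 6758.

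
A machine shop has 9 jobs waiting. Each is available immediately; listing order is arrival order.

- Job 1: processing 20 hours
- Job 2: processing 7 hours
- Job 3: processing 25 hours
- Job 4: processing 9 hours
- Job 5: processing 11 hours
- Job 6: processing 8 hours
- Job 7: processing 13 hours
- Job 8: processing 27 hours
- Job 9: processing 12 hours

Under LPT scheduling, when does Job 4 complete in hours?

LPT (decreasing processing time): Job 8 Job 3 Job 1 Job 7 Job 9 Job 5 Job 4 Job 6 Job 2.
Job 8: 0→27
Job 3: 27→52
Job 1: 52→72
Job 7: 72→85
Job 9: 85→97
Job 5: 97→108
Job 4: 108→117

117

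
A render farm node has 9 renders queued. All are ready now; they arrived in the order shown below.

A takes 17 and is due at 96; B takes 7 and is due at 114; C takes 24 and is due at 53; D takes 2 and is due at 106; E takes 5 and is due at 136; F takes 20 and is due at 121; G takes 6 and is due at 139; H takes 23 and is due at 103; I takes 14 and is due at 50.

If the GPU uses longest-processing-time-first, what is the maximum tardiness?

LPT (decreasing processing time): C H F A I B G E D.
C: 0→24, due 53, tardiness 0
H: 24→47, due 103, tardiness 0
F: 47→67, due 121, tardiness 0
A: 67→84, due 96, tardiness 0
I: 84→98, due 50, tardiness 48
B: 98→105, due 114, tardiness 0
G: 105→111, due 139, tardiness 0
E: 111→116, due 136, tardiness 0
D: 116→118, due 106, tardiness 12
Maximum = 48.

48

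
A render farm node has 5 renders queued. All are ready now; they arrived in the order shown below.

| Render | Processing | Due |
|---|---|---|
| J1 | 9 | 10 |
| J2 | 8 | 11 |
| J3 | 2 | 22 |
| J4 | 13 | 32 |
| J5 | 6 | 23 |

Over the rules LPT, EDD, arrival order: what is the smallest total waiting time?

70

LPT (decreasing processing time): J4 J1 J2 J5 J3.
J4: waits 0, runs 0→13
J1: waits 13, runs 13→22
J2: waits 22, runs 22→30
J5: waits 30, runs 30→36
J3: waits 36, runs 36→38
Sum = 0+13+22+30+36 = 101.
EDD (increasing due date): J1 J2 J3 J5 J4.
J1: waits 0, runs 0→9
J2: waits 9, runs 9→17
J3: waits 17, runs 17→19
J5: waits 19, runs 19→25
J4: waits 25, runs 25→38
Sum = 0+9+17+19+25 = 70.
FIFO (arrival order): J1 J2 J3 J4 J5.
J1: waits 0, runs 0→9
J2: waits 9, runs 9→17
J3: waits 17, runs 17→19
J4: waits 19, runs 19→32
J5: waits 32, runs 32→38
Sum = 0+9+17+19+32 = 77.
LPT 101, EDD 70, FIFO 77 → minimum 70.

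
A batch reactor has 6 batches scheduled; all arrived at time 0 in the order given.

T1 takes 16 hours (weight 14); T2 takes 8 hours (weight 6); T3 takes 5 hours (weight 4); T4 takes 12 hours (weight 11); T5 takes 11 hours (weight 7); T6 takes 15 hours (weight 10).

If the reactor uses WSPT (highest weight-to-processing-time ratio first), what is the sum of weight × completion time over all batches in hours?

WSPT (decreasing weight/processing-time ratio): T4 T1 T3 T2 T6 T5.
T4: finishes 12, weight 11, w·C = 132
T1: finishes 28, weight 14, w·C = 392
T3: finishes 33, weight 4, w·C = 132
T2: finishes 41, weight 6, w·C = 246
T6: finishes 56, weight 10, w·C = 560
T5: finishes 67, weight 7, w·C = 469
Sum = 132+392+132+246+560+469 = 1931.

1931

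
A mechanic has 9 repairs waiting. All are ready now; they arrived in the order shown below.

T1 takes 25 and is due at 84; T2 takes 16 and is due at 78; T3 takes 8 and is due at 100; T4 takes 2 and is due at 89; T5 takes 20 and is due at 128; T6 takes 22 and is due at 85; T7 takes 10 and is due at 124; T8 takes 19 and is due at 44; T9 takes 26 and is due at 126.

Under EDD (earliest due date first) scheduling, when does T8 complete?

EDD (increasing due date): T8 T2 T1 T6 T4 T3 T7 T9 T5.
T8: 0→19

19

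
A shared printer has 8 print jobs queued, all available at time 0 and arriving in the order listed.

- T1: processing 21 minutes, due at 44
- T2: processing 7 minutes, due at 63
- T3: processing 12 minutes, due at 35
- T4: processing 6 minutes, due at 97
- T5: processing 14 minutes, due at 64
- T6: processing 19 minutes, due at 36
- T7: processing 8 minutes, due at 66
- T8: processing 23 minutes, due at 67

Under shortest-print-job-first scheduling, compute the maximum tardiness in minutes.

43

SPT (increasing processing time): T4 T2 T7 T3 T5 T6 T1 T8.
T4: 0→6, due 97, tardiness 0
T2: 6→13, due 63, tardiness 0
T7: 13→21, due 66, tardiness 0
T3: 21→33, due 35, tardiness 0
T5: 33→47, due 64, tardiness 0
T6: 47→66, due 36, tardiness 30
T1: 66→87, due 44, tardiness 43
T8: 87→110, due 67, tardiness 43
Maximum = 43.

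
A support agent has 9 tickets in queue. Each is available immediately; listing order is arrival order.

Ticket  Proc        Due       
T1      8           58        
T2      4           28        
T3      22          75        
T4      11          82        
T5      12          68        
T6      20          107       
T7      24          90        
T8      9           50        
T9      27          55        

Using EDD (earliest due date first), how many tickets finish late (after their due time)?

4

EDD (increasing due date): T2 T8 T9 T1 T5 T3 T4 T7 T6.
T2: 0→4, due 28, tardiness 0
T8: 4→13, due 50, tardiness 0
T9: 13→40, due 55, tardiness 0
T1: 40→48, due 58, tardiness 0
T5: 48→60, due 68, tardiness 0
T3: 60→82, due 75, tardiness 7
T4: 82→93, due 82, tardiness 11
T7: 93→117, due 90, tardiness 27
T6: 117→137, due 107, tardiness 30
Late tickets: 4.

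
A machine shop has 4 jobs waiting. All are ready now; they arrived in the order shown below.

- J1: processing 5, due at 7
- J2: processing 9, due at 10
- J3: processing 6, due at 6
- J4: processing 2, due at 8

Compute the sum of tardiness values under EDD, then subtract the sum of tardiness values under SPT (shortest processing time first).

2

EDD (increasing due date): J3 J1 J4 J2.
J3: 0→6, due 6, tardiness 0
J1: 6→11, due 7, tardiness 4
J4: 11→13, due 8, tardiness 5
J2: 13→22, due 10, tardiness 12
Sum = 0+4+5+12 = 21.
SPT (increasing processing time): J4 J1 J3 J2.
J4: 0→2, due 8, tardiness 0
J1: 2→7, due 7, tardiness 0
J3: 7→13, due 6, tardiness 7
J2: 13→22, due 10, tardiness 12
Sum = 0+0+7+12 = 19.
Difference = 21 − 19 = 2.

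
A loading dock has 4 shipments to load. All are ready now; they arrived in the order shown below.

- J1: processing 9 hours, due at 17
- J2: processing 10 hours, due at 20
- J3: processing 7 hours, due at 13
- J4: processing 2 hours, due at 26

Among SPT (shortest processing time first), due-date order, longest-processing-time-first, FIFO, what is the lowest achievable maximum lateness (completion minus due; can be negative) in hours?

6

SPT (increasing processing time): J4 J3 J1 J2.
J4: 0→2, due 26, lateness -24
J3: 2→9, due 13, lateness -4
J1: 9→18, due 17, lateness 1
J2: 18→28, due 20, lateness 8
Maximum = 8.
EDD (increasing due date): J3 J1 J2 J4.
J3: 0→7, due 13, lateness -6
J1: 7→16, due 17, lateness -1
J2: 16→26, due 20, lateness 6
J4: 26→28, due 26, lateness 2
Maximum = 6.
LPT (decreasing processing time): J2 J1 J3 J4.
J2: 0→10, due 20, lateness -10
J1: 10→19, due 17, lateness 2
J3: 19→26, due 13, lateness 13
J4: 26→28, due 26, lateness 2
Maximum = 13.
FIFO (arrival order): J1 J2 J3 J4.
J1: 0→9, due 17, lateness -8
J2: 9→19, due 20, lateness -1
J3: 19→26, due 13, lateness 13
J4: 26→28, due 26, lateness 2
Maximum = 13.
SPT 8, EDD 6, LPT 13, FIFO 13 → minimum 6.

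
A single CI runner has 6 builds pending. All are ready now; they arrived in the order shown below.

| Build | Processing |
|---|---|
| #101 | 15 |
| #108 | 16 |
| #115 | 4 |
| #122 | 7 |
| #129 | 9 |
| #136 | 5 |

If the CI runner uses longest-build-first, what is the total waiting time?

LPT (decreasing processing time): #108 #101 #129 #122 #136 #115.
#108: waits 0, runs 0→16
#101: waits 16, runs 16→31
#129: waits 31, runs 31→40
#122: waits 40, runs 40→47
#136: waits 47, runs 47→52
#115: waits 52, runs 52→56
Sum = 0+16+31+40+47+52 = 186.

186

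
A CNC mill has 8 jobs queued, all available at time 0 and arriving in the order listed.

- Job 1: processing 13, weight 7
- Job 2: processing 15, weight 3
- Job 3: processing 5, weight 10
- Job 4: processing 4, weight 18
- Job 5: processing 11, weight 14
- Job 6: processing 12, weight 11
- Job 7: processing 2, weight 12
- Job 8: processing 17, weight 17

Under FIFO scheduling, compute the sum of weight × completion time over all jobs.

4590

FIFO (arrival order): Job 1 Job 2 Job 3 Job 4 Job 5 Job 6 Job 7 Job 8.
Job 1: finishes 13, weight 7, w·C = 91
Job 2: finishes 28, weight 3, w·C = 84
Job 3: finishes 33, weight 10, w·C = 330
Job 4: finishes 37, weight 18, w·C = 666
Job 5: finishes 48, weight 14, w·C = 672
Job 6: finishes 60, weight 11, w·C = 660
Job 7: finishes 62, weight 12, w·C = 744
Job 8: finishes 79, weight 17, w·C = 1343
Sum = 91+84+330+666+672+660+744+1343 = 4590.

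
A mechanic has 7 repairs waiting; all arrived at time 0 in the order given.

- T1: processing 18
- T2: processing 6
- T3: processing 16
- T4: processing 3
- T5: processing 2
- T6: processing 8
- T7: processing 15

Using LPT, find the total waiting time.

287

LPT (decreasing processing time): T1 T3 T7 T6 T2 T4 T5.
T1: waits 0, runs 0→18
T3: waits 18, runs 18→34
T7: waits 34, runs 34→49
T6: waits 49, runs 49→57
T2: waits 57, runs 57→63
T4: waits 63, runs 63→66
T5: waits 66, runs 66→68
Sum = 0+18+34+49+57+63+66 = 287.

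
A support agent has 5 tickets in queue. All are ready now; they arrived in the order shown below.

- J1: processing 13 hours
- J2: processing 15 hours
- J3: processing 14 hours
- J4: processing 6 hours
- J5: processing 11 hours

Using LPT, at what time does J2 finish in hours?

15

LPT (decreasing processing time): J2 J3 J1 J5 J4.
J2: 0→15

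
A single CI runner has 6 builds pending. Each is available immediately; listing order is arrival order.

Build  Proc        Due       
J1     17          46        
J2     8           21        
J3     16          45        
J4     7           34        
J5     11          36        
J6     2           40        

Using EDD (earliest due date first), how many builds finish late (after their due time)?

1

EDD (increasing due date): J2 J4 J5 J6 J3 J1.
J2: 0→8, due 21, tardiness 0
J4: 8→15, due 34, tardiness 0
J5: 15→26, due 36, tardiness 0
J6: 26→28, due 40, tardiness 0
J3: 28→44, due 45, tardiness 0
J1: 44→61, due 46, tardiness 15
Late builds: 1.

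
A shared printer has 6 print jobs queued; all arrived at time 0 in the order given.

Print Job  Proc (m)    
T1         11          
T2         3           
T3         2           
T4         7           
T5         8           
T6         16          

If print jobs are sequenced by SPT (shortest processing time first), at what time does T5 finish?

SPT (increasing processing time): T3 T2 T4 T5 T1 T6.
T3: 0→2
T2: 2→5
T4: 5→12
T5: 12→20

20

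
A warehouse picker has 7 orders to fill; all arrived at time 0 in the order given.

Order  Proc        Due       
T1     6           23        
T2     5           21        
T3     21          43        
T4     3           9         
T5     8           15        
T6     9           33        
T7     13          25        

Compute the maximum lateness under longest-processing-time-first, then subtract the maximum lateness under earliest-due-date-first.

34

LPT (decreasing processing time): T3 T7 T6 T5 T1 T2 T4.
T3: 0→21, due 43, lateness -22
T7: 21→34, due 25, lateness 9
T6: 34→43, due 33, lateness 10
T5: 43→51, due 15, lateness 36
T1: 51→57, due 23, lateness 34
T2: 57→62, due 21, lateness 41
T4: 62→65, due 9, lateness 56
Maximum = 56.
EDD (increasing due date): T4 T5 T2 T1 T7 T6 T3.
T4: 0→3, due 9, lateness -6
T5: 3→11, due 15, lateness -4
T2: 11→16, due 21, lateness -5
T1: 16→22, due 23, lateness -1
T7: 22→35, due 25, lateness 10
T6: 35→44, due 33, lateness 11
T3: 44→65, due 43, lateness 22
Maximum = 22.
Difference = 56 − 22 = 34.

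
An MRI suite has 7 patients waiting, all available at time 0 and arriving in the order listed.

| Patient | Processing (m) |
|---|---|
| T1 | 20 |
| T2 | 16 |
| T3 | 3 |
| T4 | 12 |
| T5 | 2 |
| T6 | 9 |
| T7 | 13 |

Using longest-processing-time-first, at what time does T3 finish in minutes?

LPT (decreasing processing time): T1 T2 T7 T4 T6 T3 T5.
T1: 0→20
T2: 20→36
T7: 36→49
T4: 49→61
T6: 61→70
T3: 70→73

73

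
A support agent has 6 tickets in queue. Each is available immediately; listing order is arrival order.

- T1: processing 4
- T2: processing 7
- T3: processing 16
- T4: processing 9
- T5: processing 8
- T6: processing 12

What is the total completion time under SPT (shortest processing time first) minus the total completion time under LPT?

SPT (increasing processing time): T1 T2 T5 T4 T6 T3.
T1: 0→4
T2: 4→11
T5: 11→19
T4: 19→28
T6: 28→40
T3: 40→56
Sum = 4+11+19+28+40+56 = 158.
LPT (decreasing processing time): T3 T6 T4 T5 T2 T1.
T3: 0→16
T6: 16→28
T4: 28→37
T5: 37→45
T2: 45→52
T1: 52→56
Sum = 16+28+37+45+52+56 = 234.
Difference = 158 − 234 = -76.

-76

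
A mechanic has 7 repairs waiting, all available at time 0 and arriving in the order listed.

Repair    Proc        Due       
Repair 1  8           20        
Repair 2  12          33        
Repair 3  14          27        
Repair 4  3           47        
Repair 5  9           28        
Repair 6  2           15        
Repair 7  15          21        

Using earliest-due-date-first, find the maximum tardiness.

27

EDD (increasing due date): Repair 6 Repair 1 Repair 7 Repair 3 Repair 5 Repair 2 Repair 4.
Repair 6: 0→2, due 15, tardiness 0
Repair 1: 2→10, due 20, tardiness 0
Repair 7: 10→25, due 21, tardiness 4
Repair 3: 25→39, due 27, tardiness 12
Repair 5: 39→48, due 28, tardiness 20
Repair 2: 48→60, due 33, tardiness 27
Repair 4: 60→63, due 47, tardiness 16
Maximum = 27.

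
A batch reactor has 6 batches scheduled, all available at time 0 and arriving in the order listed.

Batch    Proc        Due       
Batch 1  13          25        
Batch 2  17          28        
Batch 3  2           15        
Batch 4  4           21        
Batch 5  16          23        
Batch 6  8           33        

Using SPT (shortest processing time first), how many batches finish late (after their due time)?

3

SPT (increasing processing time): Batch 3 Batch 4 Batch 6 Batch 1 Batch 5 Batch 2.
Batch 3: 0→2, due 15, tardiness 0
Batch 4: 2→6, due 21, tardiness 0
Batch 6: 6→14, due 33, tardiness 0
Batch 1: 14→27, due 25, tardiness 2
Batch 5: 27→43, due 23, tardiness 20
Batch 2: 43→60, due 28, tardiness 32
Late batches: 3.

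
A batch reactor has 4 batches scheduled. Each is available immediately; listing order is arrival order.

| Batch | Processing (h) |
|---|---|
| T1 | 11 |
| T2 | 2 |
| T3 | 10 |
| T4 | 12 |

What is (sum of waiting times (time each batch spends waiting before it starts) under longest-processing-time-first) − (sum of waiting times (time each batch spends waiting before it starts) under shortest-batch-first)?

31

LPT (decreasing processing time): T4 T1 T3 T2.
T4: waits 0, runs 0→12
T1: waits 12, runs 12→23
T3: waits 23, runs 23→33
T2: waits 33, runs 33→35
Sum = 0+12+23+33 = 68.
SPT (increasing processing time): T2 T3 T1 T4.
T2: waits 0, runs 0→2
T3: waits 2, runs 2→12
T1: waits 12, runs 12→23
T4: waits 23, runs 23→35
Sum = 0+2+12+23 = 37.
Difference = 68 − 37 = 31.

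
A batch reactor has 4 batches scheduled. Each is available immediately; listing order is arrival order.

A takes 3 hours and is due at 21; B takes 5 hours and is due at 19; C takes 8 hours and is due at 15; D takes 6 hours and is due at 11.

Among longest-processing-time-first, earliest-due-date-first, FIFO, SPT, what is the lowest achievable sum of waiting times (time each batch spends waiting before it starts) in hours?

LPT (decreasing processing time): C D B A.
C: waits 0, runs 0→8
D: waits 8, runs 8→14
B: waits 14, runs 14→19
A: waits 19, runs 19→22
Sum = 0+8+14+19 = 41.
EDD (increasing due date): D C B A.
D: waits 0, runs 0→6
C: waits 6, runs 6→14
B: waits 14, runs 14→19
A: waits 19, runs 19→22
Sum = 0+6+14+19 = 39.
FIFO (arrival order): A B C D.
A: waits 0, runs 0→3
B: waits 3, runs 3→8
C: waits 8, runs 8→16
D: waits 16, runs 16→22
Sum = 0+3+8+16 = 27.
SPT (increasing processing time): A B D C.
A: waits 0, runs 0→3
B: waits 3, runs 3→8
D: waits 8, runs 8→14
C: waits 14, runs 14→22
Sum = 0+3+8+14 = 25.
LPT 41, EDD 39, FIFO 27, SPT 25 → minimum 25.

25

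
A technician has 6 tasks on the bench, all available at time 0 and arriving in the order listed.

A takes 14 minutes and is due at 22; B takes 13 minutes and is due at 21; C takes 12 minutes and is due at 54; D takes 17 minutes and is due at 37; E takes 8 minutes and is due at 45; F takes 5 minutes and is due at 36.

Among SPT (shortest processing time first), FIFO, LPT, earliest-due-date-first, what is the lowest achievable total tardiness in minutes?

44

SPT (increasing processing time): F E C B A D.
F: 0→5, due 36, tardiness 0
E: 5→13, due 45, tardiness 0
C: 13→25, due 54, tardiness 0
B: 25→38, due 21, tardiness 17
A: 38→52, due 22, tardiness 30
D: 52→69, due 37, tardiness 32
Sum = 0+0+0+17+30+32 = 79.
FIFO (arrival order): A B C D E F.
A: 0→14, due 22, tardiness 0
B: 14→27, due 21, tardiness 6
C: 27→39, due 54, tardiness 0
D: 39→56, due 37, tardiness 19
E: 56→64, due 45, tardiness 19
F: 64→69, due 36, tardiness 33
Sum = 0+6+0+19+19+33 = 77.
LPT (decreasing processing time): D A B C E F.
D: 0→17, due 37, tardiness 0
A: 17→31, due 22, tardiness 9
B: 31→44, due 21, tardiness 23
C: 44→56, due 54, tardiness 2
E: 56→64, due 45, tardiness 19
F: 64→69, due 36, tardiness 33
Sum = 0+9+23+2+19+33 = 86.
EDD (increasing due date): B A F D E C.
B: 0→13, due 21, tardiness 0
A: 13→27, due 22, tardiness 5
F: 27→32, due 36, tardiness 0
D: 32→49, due 37, tardiness 12
E: 49→57, due 45, tardiness 12
C: 57→69, due 54, tardiness 15
Sum = 0+5+0+12+12+15 = 44.
SPT 79, FIFO 77, LPT 86, EDD 44 → minimum 44.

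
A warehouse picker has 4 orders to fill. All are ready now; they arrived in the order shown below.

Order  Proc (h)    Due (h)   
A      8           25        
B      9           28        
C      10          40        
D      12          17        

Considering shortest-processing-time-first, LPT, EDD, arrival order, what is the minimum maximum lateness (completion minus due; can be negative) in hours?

1

SPT (increasing processing time): A B C D.
A: 0→8, due 25, lateness -17
B: 8→17, due 28, lateness -11
C: 17→27, due 40, lateness -13
D: 27→39, due 17, lateness 22
Maximum = 22.
LPT (decreasing processing time): D C B A.
D: 0→12, due 17, lateness -5
C: 12→22, due 40, lateness -18
B: 22→31, due 28, lateness 3
A: 31→39, due 25, lateness 14
Maximum = 14.
EDD (increasing due date): D A B C.
D: 0→12, due 17, lateness -5
A: 12→20, due 25, lateness -5
B: 20→29, due 28, lateness 1
C: 29→39, due 40, lateness -1
Maximum = 1.
FIFO (arrival order): A B C D.
A: 0→8, due 25, lateness -17
B: 8→17, due 28, lateness -11
C: 17→27, due 40, lateness -13
D: 27→39, due 17, lateness 22
Maximum = 22.
SPT 22, LPT 14, EDD 1, FIFO 22 → minimum 1.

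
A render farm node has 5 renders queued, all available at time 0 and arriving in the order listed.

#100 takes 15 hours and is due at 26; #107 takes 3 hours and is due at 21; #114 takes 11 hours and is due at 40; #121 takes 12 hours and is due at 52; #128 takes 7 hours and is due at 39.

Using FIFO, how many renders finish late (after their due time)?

1

FIFO (arrival order): #100 #107 #114 #121 #128.
#100: 0→15, due 26, tardiness 0
#107: 15→18, due 21, tardiness 0
#114: 18→29, due 40, tardiness 0
#121: 29→41, due 52, tardiness 0
#128: 41→48, due 39, tardiness 9
Late renders: 1.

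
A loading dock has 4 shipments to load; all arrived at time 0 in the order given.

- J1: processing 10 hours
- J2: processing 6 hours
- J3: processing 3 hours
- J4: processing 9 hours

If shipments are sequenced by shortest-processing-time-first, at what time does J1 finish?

28

SPT (increasing processing time): J3 J2 J4 J1.
J3: 0→3
J2: 3→9
J4: 9→18
J1: 18→28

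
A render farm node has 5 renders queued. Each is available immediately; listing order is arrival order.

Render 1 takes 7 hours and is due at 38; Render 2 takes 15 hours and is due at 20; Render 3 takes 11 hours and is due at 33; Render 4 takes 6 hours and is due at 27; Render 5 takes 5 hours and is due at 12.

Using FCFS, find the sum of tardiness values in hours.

FIFO (arrival order): Render 1 Render 2 Render 3 Render 4 Render 5.
Render 1: 0→7, due 38, tardiness 0
Render 2: 7→22, due 20, tardiness 2
Render 3: 22→33, due 33, tardiness 0
Render 4: 33→39, due 27, tardiness 12
Render 5: 39→44, due 12, tardiness 32
Sum = 0+2+0+12+32 = 46.

46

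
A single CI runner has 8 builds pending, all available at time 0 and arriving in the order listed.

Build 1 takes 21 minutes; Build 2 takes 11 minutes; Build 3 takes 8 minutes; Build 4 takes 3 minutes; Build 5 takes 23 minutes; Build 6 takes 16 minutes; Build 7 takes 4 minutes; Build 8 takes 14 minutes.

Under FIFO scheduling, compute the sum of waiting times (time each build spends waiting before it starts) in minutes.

370

FIFO (arrival order): Build 1 Build 2 Build 3 Build 4 Build 5 Build 6 Build 7 Build 8.
Build 1: waits 0, runs 0→21
Build 2: waits 21, runs 21→32
Build 3: waits 32, runs 32→40
Build 4: waits 40, runs 40→43
Build 5: waits 43, runs 43→66
Build 6: waits 66, runs 66→82
Build 7: waits 82, runs 82→86
Build 8: waits 86, runs 86→100
Sum = 0+21+32+40+43+66+82+86 = 370.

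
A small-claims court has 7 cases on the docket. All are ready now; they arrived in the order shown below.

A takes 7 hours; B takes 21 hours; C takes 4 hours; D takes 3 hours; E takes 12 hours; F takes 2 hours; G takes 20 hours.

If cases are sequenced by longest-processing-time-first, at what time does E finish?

LPT (decreasing processing time): B G E A C D F.
B: 0→21
G: 21→41
E: 41→53

53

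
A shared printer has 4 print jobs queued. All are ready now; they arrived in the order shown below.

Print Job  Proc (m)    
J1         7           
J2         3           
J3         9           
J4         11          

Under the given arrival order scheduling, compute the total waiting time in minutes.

FIFO (arrival order): J1 J2 J3 J4.
J1: waits 0, runs 0→7
J2: waits 7, runs 7→10
J3: waits 10, runs 10→19
J4: waits 19, runs 19→30
Sum = 0+7+10+19 = 36.

36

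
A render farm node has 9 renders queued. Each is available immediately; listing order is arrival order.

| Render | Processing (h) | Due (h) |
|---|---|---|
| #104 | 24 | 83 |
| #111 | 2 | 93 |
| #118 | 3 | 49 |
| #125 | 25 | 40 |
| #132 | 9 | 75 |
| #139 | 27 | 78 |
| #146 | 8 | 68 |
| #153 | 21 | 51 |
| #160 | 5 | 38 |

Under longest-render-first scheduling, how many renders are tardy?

7

LPT (decreasing processing time): #139 #125 #104 #153 #132 #146 #160 #118 #111.
#139: 0→27, due 78, tardiness 0
#125: 27→52, due 40, tardiness 12
#104: 52→76, due 83, tardiness 0
#153: 76→97, due 51, tardiness 46
#132: 97→106, due 75, tardiness 31
#146: 106→114, due 68, tardiness 46
#160: 114→119, due 38, tardiness 81
#118: 119→122, due 49, tardiness 73
#111: 122→124, due 93, tardiness 31
Late renders: 7.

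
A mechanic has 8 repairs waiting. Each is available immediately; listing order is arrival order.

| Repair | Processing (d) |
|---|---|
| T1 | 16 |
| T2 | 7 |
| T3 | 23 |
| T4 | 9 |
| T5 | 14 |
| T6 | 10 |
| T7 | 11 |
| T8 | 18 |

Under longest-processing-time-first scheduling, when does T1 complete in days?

57

LPT (decreasing processing time): T3 T8 T1 T5 T7 T6 T4 T2.
T3: 0→23
T8: 23→41
T1: 41→57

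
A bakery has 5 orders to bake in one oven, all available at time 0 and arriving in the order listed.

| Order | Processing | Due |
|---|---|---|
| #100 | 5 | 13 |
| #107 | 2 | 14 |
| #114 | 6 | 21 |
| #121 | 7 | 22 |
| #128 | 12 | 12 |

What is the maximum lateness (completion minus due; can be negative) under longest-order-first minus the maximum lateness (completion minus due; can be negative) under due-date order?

8

LPT (decreasing processing time): #128 #121 #114 #100 #107.
#128: 0→12, due 12, lateness 0
#121: 12→19, due 22, lateness -3
#114: 19→25, due 21, lateness 4
#100: 25→30, due 13, lateness 17
#107: 30→32, due 14, lateness 18
Maximum = 18.
EDD (increasing due date): #128 #100 #107 #114 #121.
#128: 0→12, due 12, lateness 0
#100: 12→17, due 13, lateness 4
#107: 17→19, due 14, lateness 5
#114: 19→25, due 21, lateness 4
#121: 25→32, due 22, lateness 10
Maximum = 10.
Difference = 18 − 10 = 8.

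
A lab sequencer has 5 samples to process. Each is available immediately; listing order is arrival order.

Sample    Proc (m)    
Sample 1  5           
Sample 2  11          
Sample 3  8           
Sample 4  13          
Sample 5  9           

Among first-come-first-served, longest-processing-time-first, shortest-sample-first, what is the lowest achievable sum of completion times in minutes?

FIFO (arrival order): Sample 1 Sample 2 Sample 3 Sample 4 Sample 5.
Sample 1: 0→5
Sample 2: 5→16
Sample 3: 16→24
Sample 4: 24→37
Sample 5: 37→46
Sum = 5+16+24+37+46 = 128.
LPT (decreasing processing time): Sample 4 Sample 2 Sample 5 Sample 3 Sample 1.
Sample 4: 0→13
Sample 2: 13→24
Sample 5: 24→33
Sample 3: 33→41
Sample 1: 41→46
Sum = 13+24+33+41+46 = 157.
SPT (increasing processing time): Sample 1 Sample 3 Sample 5 Sample 2 Sample 4.
Sample 1: 0→5
Sample 3: 5→13
Sample 5: 13→22
Sample 2: 22→33
Sample 4: 33→46
Sum = 5+13+22+33+46 = 119.
FIFO 128, LPT 157, SPT 119 → minimum 119.

119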